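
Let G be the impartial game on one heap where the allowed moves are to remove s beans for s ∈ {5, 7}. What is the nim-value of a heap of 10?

2

Compute g(0), g(1), … for moves {5, 7}:
g(0) = mex{} = 0
g(1) = mex{} = 0
g(2) = mex{} = 0
g(3) = mex{} = 0
g(4) = mex{} = 0
g(5) = mex{0} = 1
g(6) = mex{0} = 1
g(7) = mex{0} = 1
g(8) = mex{0} = 1
g(9) = mex{0} = 1
g(10) = mex{0,1} = 2
So g(10) = 2.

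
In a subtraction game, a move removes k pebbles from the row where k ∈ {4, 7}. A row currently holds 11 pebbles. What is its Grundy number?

0

Compute g(0), g(1), … for moves {4, 7}:
k:     0  1  2  3  4  5  6  7  8  9 10 11
g(k):  0  0  0  0  1  1  1  1  2  2  2  0
So g(11) = 0.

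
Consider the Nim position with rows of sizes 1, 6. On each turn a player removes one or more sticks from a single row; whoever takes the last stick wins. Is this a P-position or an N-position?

Nim-sum: 1 ⊕ 6 = 7.
The nim-sum is 7 ≠ 0, so this is an N-position: the player to move can win.

N-position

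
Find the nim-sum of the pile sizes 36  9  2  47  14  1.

Nim-sum: 36 XOR 9 XOR 2 XOR 47 XOR 14 XOR 1 = 15.

15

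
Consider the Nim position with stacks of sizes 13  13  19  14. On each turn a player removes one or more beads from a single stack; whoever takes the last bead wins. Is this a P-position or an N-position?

N-position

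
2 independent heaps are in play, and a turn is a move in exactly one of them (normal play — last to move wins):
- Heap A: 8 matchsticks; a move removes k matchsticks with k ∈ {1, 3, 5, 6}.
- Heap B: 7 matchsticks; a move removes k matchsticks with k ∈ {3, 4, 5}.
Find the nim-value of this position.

0

For heap A, compute g(0), g(1), … with moves {1, 3, 5, 6}:
k:     0  1  2  3  4  5  6  7  8
g(k):  0  1  0  1  0  1  2  3  2
So g(8) = 2.
Build the Grundy sequence for heap B with g(k) = mex{g(k−s) : s ∈ {3, 4, 5}, s ≤ k}:
k:     0  1  2  3  4  5  6  7
g(k):  0  0  0  1  1  1  2  2
So g(7) = 2.
The value of a disjunctive sum is the nim-sum of the parts.
Combined value = 2 ⊕ 2 = 0.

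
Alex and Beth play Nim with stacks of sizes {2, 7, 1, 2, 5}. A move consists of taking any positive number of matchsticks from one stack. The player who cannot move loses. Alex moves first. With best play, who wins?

Alex wins

Write each in binary and XOR column by column:
  010  (2)
  111  (7)
  001  (1)
  010  (2)
  101  (5)
  ---
  011  (3)
The nim-sum is 3 ≠ 0, so this is an N-position: the player to move can win; Alex has a winning move.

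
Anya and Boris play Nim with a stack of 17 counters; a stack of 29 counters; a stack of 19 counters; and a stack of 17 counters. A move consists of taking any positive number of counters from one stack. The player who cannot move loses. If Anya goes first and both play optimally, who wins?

Anya wins

Nim-sum: 17 ^ 29 ^ 19 ^ 17 = 14.
The nim-sum is 14 ≠ 0, so this is an N-position: the player to move can win; Anya has a winning move.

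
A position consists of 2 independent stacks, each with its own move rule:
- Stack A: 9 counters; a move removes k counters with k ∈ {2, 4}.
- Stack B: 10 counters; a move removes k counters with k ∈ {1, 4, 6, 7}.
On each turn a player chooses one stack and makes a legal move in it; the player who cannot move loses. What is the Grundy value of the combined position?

1

Grundy values for stack A (subtraction set {2, 4}):
g(0) = mex{} = 0
g(1) = mex{} = 0
g(2) = mex{0} = 1
g(3) = mex{0} = 1
g(4) = mex{0,1} = 2
g(5) = mex{0,1} = 2
g(6) = mex{1,2} = 0
g(7) = mex{1,2} = 0
g(8) = mex{0,2} = 1
g(9) = mex{0,2} = 1
So g(9) = 1.
Build the Grundy sequence for stack B with g(k) = mex{g(k−s) : s ∈ {1, 4, 6, 7}, s ≤ k}:
g(0) = mex{} = 0
g(1) = mex{0} = 1
g(2) = mex{1} = 0
g(3) = mex{0} = 1
g(4) = mex{0,1} = 2
g(5) = mex{1,2} = 0
g(6) = mex{0} = 1
g(7) = mex{0,1} = 2
g(8) = mex{0,1,2} = 3
g(9) = mex{0,1,3} = 2
g(10) = mex{1,2} = 0
So g(10) = 0.
The value of a disjunctive sum is the nim-sum of the parts.
Combined value = 1 XOR 0 = 1.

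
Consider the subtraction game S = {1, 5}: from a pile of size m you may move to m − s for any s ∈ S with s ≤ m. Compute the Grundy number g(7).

Compute g(0), g(1), … for moves {1, 5}:
k:     0  1  2  3  4  5  6  7
g(k):  0  1  0  1  0  1  0  1
So g(7) = 1.

1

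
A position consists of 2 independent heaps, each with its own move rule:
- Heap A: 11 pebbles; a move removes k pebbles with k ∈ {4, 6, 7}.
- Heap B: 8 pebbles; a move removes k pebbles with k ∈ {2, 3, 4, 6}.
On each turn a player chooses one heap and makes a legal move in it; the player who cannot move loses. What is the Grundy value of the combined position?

Build the Grundy sequence for heap A with g(k) = mex{g(k−s) : s ∈ {4, 6, 7}, s ≤ k}:
g(0) = mex{} = 0
g(1) = mex{} = 0
g(2) = mex{} = 0
g(3) = mex{} = 0
g(4) = mex{0} = 1
g(5) = mex{0} = 1
g(6) = mex{0} = 1
g(7) = mex{0} = 1
g(8) = mex{0,1} = 2
g(9) = mex{0,1} = 2
g(10) = mex{0,1} = 2
g(11) = mex{1} = 0
So g(11) = 0.
Grundy values for heap B (subtraction set {2, 3, 4, 6}):
k:     0  1  2  3  4  5  6  7  8
g(k):  0  0  1  1  2  2  3  3  0
So g(8) = 0.
By the Sprague-Grundy theorem, the Grundy value of a sum of independent games is the XOR of the component values.
Combined value = 0 ⊕ 0 = 0.

0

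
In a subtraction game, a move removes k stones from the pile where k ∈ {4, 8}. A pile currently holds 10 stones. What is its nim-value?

2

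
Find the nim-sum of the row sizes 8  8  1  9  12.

In binary:
  1000  (8)
  1000  (8)
  0001  (1)
  1001  (9)
  1100  (12)
  ----
  0100  (4)

4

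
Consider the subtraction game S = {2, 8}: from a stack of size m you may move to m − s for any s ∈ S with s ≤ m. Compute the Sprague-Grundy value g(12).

Grundy values for subtraction set {2, 8}:
k:     0  1  2  3  4  5  6  7  8  9 10 11 12
g(k):  0  0  1  1  0  0  1  1  2  2  0  0  1
So g(12) = 1.

1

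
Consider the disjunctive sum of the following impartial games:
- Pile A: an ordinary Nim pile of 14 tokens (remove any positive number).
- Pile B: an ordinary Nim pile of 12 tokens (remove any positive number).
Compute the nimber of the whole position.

Pile A is a plain Nim pile of size 14, so its Grundy value is 14.
Pile B is a plain Nim pile of size 12, so its Grundy value is 12.
By the Sprague-Grundy theorem, the Grundy value of a sum of independent games is the XOR of the component values.
Combined value = 14 ⊕ 12 = 2.

2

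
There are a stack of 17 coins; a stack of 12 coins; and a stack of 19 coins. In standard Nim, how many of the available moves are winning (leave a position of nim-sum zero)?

1

Compute the nim-sum pairwise:
17 ⊕ 12 = 29
29 ⊕ 19 = 14
The overall nim-sum is X = 14. A stack of size p has a winning move iff p XOR X < p (reduce it to p XOR X).
  17: 17 XOR 14 = 31 ≥ 17 — no move.
  12: 12 XOR 14 = 2 < 12 — winning move (to 2).
  19: 19 XOR 14 = 29 ≥ 19 — no move.
That gives 1 winning move.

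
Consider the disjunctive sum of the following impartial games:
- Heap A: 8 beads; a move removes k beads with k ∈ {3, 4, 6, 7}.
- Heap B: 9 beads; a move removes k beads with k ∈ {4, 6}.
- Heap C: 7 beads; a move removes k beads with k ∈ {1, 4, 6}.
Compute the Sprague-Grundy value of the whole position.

For heap A, compute g(0), g(1), … with moves {3, 4, 6, 7}:
g(0) = mex{} = 0
g(1) = mex{} = 0
g(2) = mex{} = 0
g(3) = mex{0} = 1
g(4) = mex{0} = 1
g(5) = mex{0} = 1
g(6) = mex{0,1} = 2
g(7) = mex{0,1} = 2
g(8) = mex{0,1} = 2
So g(8) = 2.
Grundy values for heap B (subtraction set {4, 6}):
k:     0  1  2  3  4  5  6  7  8  9
g(k):  0  0  0  0  1  1  1  1  2  2
So g(9) = 2.
Grundy values for heap C (subtraction set {1, 4, 6}):
k:     0  1  2  3  4  5  6  7
g(k):  0  1  0  1  2  0  1  0
So g(7) = 0.
By the Sprague-Grundy theorem, the Grundy value of a sum of independent games is the XOR of the component values.
Combined value = 2 ⊕ 2 ⊕ 0 = 0.

0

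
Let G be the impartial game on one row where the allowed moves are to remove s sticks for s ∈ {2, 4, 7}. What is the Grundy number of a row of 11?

Grundy values for subtraction set {2, 4, 7}:
k:     0  1  2  3  4  5  6  7  8  9 10 11
g(k):  0  0  1  1  2  2  0  3  1  0  2  1
So g(11) = 1.

1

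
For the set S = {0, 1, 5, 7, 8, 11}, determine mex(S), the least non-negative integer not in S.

2

The values 0, 1 are all present; 2 is the first non-negative integer missing from the set.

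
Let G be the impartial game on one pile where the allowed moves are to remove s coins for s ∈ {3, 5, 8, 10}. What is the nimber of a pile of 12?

Build the Grundy sequence with g(k) = mex{g(k−s) : s ∈ {3, 5, 8, 10}, s ≤ k}:
k:     0  1  2  3  4  5  6  7  8  9 10 11 12
g(k):  0  0  0  1  1  1  2  2  2  3  3  3  4
So g(12) = 4.

4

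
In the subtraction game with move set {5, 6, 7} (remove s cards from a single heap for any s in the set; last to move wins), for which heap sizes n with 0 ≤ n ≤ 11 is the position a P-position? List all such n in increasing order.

Build the Grundy sequence with g(k) = mex{g(k−s) : s ∈ {5, 6, 7}, s ≤ k}:
k:     0  1  2  3  4  5  6  7  8  9 10 11
g(k):  0  0  0  0  0  1  1  1  1  1  2  2
The P-positions (g = 0) in 0..11 are 0, 1, 2, 3, 4.

0, 1, 2, 3, 4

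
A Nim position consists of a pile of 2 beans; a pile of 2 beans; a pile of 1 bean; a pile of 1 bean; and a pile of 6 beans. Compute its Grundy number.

6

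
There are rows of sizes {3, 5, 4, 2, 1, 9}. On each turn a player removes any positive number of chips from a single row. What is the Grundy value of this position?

Nim-sum: 3 ⊕ 5 ⊕ 4 ⊕ 2 ⊕ 1 ⊕ 9 = 8.

8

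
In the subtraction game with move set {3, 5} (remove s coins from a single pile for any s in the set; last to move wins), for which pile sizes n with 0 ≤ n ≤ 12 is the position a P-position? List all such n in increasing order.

0, 1, 2, 8, 9, 10

Compute g(0), g(1), … for moves {3, 5}:
k:     0  1  2  3  4  5  6  7  8  9 10 11 12
g(k):  0  0  0  1  1  1  2  2  0  0  0  1  1
The P-positions (g = 0) in 0..12 are 0, 1, 2, 8, 9, 10.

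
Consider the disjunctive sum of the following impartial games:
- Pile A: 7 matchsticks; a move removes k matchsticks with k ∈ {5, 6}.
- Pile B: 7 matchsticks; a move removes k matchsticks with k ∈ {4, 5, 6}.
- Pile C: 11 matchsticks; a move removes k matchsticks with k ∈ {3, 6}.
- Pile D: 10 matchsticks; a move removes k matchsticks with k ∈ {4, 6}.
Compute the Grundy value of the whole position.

0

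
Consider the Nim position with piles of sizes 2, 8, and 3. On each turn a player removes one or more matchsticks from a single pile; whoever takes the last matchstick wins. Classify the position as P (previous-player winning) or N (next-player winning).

Write each in binary and XOR column by column:
  0010  (2)
  1000  (8)
  0011  (3)
  ----
  1001  (9)
The nim-sum is 9 ≠ 0, so this is an N-position: the player to move can win.

N-position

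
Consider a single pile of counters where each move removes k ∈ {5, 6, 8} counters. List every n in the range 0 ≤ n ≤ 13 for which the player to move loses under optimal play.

0, 1, 2, 3, 4, 13

Build the Grundy sequence with g(k) = mex{g(k−s) : s ∈ {5, 6, 8}, s ≤ k}:
g(0) = mex{} = 0
g(1) = mex{} = 0
g(2) = mex{} = 0
g(3) = mex{} = 0
g(4) = mex{} = 0
g(5) = mex{0} = 1
g(6) = mex{0} = 1
g(7) = mex{0} = 1
g(8) = mex{0} = 1
g(9) = mex{0} = 1
g(10) = mex{0,1} = 2
g(11) = mex{0,1} = 2
g(12) = mex{0,1} = 2
g(13) = mex{1} = 0
The P-positions (g = 0) in 0..13 are 0, 1, 2, 3, 4, 13.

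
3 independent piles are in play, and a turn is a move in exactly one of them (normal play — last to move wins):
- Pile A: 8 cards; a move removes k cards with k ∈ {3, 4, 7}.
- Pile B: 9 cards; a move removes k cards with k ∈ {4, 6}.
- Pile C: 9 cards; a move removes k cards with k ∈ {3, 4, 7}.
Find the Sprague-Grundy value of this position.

3

For pile A, compute g(0), g(1), … with moves {3, 4, 7}:
k:     0  1  2  3  4  5  6  7  8
g(k):  0  0  0  1  1  1  2  2  2
So g(8) = 2.
For pile B, compute g(0), g(1), … with moves {4, 6}:
k:     0  1  2  3  4  5  6  7  8  9
g(k):  0  0  0  0  1  1  1  1  2  2
So g(9) = 2.
Build the Grundy sequence for pile C with g(k) = mex{g(k−s) : s ∈ {3, 4, 7}, s ≤ k}:
k:     0  1  2  3  4  5  6  7  8  9
g(k):  0  0  0  1  1  1  2  2  2  3
So g(9) = 3.
By the Sprague-Grundy theorem, the Grundy value of a sum of independent games is the XOR of the component values.
Combined value = 2 ⊕ 2 ⊕ 3 = 3.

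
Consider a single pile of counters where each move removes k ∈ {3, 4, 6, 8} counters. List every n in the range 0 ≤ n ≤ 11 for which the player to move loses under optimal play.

Compute g(0), g(1), … for moves {3, 4, 6, 8}:
g(0) = mex{} = 0
g(1) = mex{} = 0
g(2) = mex{} = 0
g(3) = mex{0} = 1
g(4) = mex{0} = 1
g(5) = mex{0} = 1
g(6) = mex{0,1} = 2
g(7) = mex{0,1} = 2
g(8) = mex{0,1} = 2
g(9) = mex{0,1,2} = 3
g(10) = mex{0,1,2} = 3
g(11) = mex{1,2} = 0
The P-positions (g = 0) in 0..11 are 0, 1, 2, 11.

0, 1, 2, 11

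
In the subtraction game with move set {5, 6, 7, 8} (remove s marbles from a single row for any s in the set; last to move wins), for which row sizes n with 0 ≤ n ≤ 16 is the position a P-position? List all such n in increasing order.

0, 1, 2, 3, 4, 13, 14, 15, 16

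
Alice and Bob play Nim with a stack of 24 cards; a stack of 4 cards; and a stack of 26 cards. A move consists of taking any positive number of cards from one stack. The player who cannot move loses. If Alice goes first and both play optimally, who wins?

Alice wins

Write each in binary and XOR column by column:
  11000  (24)
  00100  (4)
  11010  (26)
  -----
  00110  (6)
The nim-sum is 6 ≠ 0, so this is an N-position: the player to move can win; Alice has a winning move.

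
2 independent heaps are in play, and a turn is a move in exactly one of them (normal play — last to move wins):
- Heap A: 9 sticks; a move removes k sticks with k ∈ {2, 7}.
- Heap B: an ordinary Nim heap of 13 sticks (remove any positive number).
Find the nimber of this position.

13

Grundy values for heap A (subtraction set {2, 7}):
g(0) = mex{} = 0
g(1) = mex{} = 0
g(2) = mex{0} = 1
g(3) = mex{0} = 1
g(4) = mex{1} = 0
g(5) = mex{1} = 0
g(6) = mex{0} = 1
g(7) = mex{0} = 1
g(8) = mex{0,1} = 2
g(9) = mex{1} = 0
So g(9) = 0.
Heap B is a plain Nim heap of size 13, so its Grundy value is 13.
The value of a disjunctive sum is the nim-sum of the parts.
Combined value = 0 ⊕ 13 = 13.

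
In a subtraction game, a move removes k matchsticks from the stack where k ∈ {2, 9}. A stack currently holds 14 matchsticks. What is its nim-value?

Grundy values for subtraction set {2, 9}:
g(0) = mex{} = 0
g(1) = mex{} = 0
g(2) = mex{0} = 1
g(3) = mex{0} = 1
g(4) = mex{1} = 0
g(5) = mex{1} = 0
g(6) = mex{0} = 1
g(7) = mex{0} = 1
g(8) = mex{1} = 0
g(9) = mex{0,1} = 2
g(10) = mex{0} = 1
g(11) = mex{1,2} = 0
g(12) = mex{1} = 0
g(13) = mex{0} = 1
g(14) = mex{0} = 1
So g(14) = 1.

1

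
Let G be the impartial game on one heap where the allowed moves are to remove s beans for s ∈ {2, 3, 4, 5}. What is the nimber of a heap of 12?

2

Compute g(0), g(1), … for moves {2, 3, 4, 5}:
g(0) = mex{} = 0
g(1) = mex{} = 0
g(2) = mex{0} = 1
g(3) = mex{0} = 1
g(4) = mex{0,1} = 2
g(5) = mex{0,1} = 2
g(6) = mex{0,1,2} = 3
g(7) = mex{1,2} = 0
g(8) = mex{1,2,3} = 0
g(9) = mex{0,2,3} = 1
g(10) = mex{0,2,3} = 1
g(11) = mex{0,1,3} = 2
g(12) = mex{0,1} = 2
So g(12) = 2.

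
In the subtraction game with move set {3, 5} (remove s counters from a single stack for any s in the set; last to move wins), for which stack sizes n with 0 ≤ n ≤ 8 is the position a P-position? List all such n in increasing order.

0, 1, 2, 8

Grundy values for subtraction set {3, 5}:
k:     0  1  2  3  4  5  6  7  8
g(k):  0  0  0  1  1  1  2  2  0
The P-positions (g = 0) in 0..8 are 0, 1, 2, 8.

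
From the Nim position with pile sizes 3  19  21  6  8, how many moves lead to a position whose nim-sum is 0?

1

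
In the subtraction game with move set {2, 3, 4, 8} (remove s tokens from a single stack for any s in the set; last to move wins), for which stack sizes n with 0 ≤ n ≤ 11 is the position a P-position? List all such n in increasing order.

0, 1, 6, 7

Build the Grundy sequence with g(k) = mex{g(k−s) : s ∈ {2, 3, 4, 8}, s ≤ k}:
g(0) = mex{} = 0
g(1) = mex{} = 0
g(2) = mex{0} = 1
g(3) = mex{0} = 1
g(4) = mex{0,1} = 2
g(5) = mex{0,1} = 2
g(6) = mex{1,2} = 0
g(7) = mex{1,2} = 0
g(8) = mex{0,2} = 1
g(9) = mex{0,2} = 1
g(10) = mex{0,1} = 2
g(11) = mex{0,1} = 2
The P-positions (g = 0) in 0..11 are 0, 1, 6, 7.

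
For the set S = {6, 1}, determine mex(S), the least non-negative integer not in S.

0

0 is not in the set, so the mex is 0.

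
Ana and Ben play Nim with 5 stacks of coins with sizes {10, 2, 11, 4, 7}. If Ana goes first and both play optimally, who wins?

Ben wins

In binary:
  1010  (10)
  0010  (2)
  1011  (11)
  0100  (4)
  0111  (7)
  ----
  0000  (0)
The nim-sum is 0, so this is a P-position: the player to move is in a losing position under optimal play; Ana is about to move from it and so loses — Ben wins.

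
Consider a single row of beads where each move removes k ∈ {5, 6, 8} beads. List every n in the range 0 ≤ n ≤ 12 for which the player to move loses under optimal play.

0, 1, 2, 3, 4

Build the Grundy sequence with g(k) = mex{g(k−s) : s ∈ {5, 6, 8}, s ≤ k}:
g(0) = mex{} = 0
g(1) = mex{} = 0
g(2) = mex{} = 0
g(3) = mex{} = 0
g(4) = mex{} = 0
g(5) = mex{0} = 1
g(6) = mex{0} = 1
g(7) = mex{0} = 1
g(8) = mex{0} = 1
g(9) = mex{0} = 1
g(10) = mex{0,1} = 2
g(11) = mex{0,1} = 2
g(12) = mex{0,1} = 2
The P-positions (g = 0) in 0..12 are 0, 1, 2, 3, 4.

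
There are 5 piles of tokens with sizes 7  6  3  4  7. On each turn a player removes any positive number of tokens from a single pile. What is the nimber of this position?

Write each in binary and XOR column by column:
  111  (7)
  110  (6)
  011  (3)
  100  (4)
  111  (7)
  ---
  001  (1)

1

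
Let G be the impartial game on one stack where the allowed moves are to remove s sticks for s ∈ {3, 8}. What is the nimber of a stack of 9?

1

Build the Grundy sequence with g(k) = mex{g(k−s) : s ∈ {3, 8}, s ≤ k}:
k:     0  1  2  3  4  5  6  7  8  9
g(k):  0  0  0  1  1  1  0  0  2  1
So g(9) = 1.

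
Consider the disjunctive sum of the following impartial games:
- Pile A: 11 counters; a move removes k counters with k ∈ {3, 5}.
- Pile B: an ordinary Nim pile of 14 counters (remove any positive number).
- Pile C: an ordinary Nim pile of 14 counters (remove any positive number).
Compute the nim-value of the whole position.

1

Grundy values for pile A (subtraction set {3, 5}):
g(0) = mex{} = 0
g(1) = mex{} = 0
g(2) = mex{} = 0
g(3) = mex{0} = 1
g(4) = mex{0} = 1
g(5) = mex{0} = 1
g(6) = mex{0,1} = 2
g(7) = mex{0,1} = 2
g(8) = mex{1} = 0
g(9) = mex{1,2} = 0
g(10) = mex{1,2} = 0
g(11) = mex{0,2} = 1
So g(11) = 1.
Pile B is a plain Nim pile of size 14, so its Grundy value is 14.
Pile C is a plain Nim pile of size 14, so its Grundy value is 14.
The value of a disjunctive sum is the nim-sum of the parts.
Combined value = 1 ⊕ 14 ⊕ 14 = 1.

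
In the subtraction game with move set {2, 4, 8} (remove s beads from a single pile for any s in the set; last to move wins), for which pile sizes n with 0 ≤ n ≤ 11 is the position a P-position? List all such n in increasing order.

0, 1, 6, 7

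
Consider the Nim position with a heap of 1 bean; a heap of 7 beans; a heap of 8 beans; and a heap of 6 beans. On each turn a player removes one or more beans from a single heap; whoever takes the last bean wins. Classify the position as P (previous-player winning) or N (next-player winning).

N-position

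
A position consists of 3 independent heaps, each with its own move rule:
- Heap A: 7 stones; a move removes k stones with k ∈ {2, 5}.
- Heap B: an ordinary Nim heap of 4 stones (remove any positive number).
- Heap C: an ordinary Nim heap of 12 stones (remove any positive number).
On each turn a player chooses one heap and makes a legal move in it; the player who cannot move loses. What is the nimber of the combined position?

8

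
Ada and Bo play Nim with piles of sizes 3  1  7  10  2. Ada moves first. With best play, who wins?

Ada wins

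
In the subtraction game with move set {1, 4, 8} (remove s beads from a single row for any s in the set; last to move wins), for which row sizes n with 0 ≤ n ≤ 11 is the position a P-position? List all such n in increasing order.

0, 2, 5, 7

Compute g(0), g(1), … for moves {1, 4, 8}:
k:     0  1  2  3  4  5  6  7  8  9 10 11
g(k):  0  1  0  1  2  0  1  0  1  2  3  2
The P-positions (g = 0) in 0..11 are 0, 2, 5, 7.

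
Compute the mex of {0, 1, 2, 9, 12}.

3

The values 0, 1, 2 are all present; 3 is the first non-negative integer missing from the set.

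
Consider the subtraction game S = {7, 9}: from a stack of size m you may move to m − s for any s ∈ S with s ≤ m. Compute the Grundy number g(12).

Build the Grundy sequence with g(k) = mex{g(k−s) : s ∈ {7, 9}, s ≤ k}:
k:     0  1  2  3  4  5  6  7  8  9 10 11 12
g(k):  0  0  0  0  0  0  0  1  1  1  1  1  1
So g(12) = 1.

1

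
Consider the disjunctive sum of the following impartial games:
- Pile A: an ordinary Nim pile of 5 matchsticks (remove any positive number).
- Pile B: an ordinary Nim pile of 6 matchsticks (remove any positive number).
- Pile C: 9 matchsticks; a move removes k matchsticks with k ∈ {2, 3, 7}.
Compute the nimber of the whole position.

1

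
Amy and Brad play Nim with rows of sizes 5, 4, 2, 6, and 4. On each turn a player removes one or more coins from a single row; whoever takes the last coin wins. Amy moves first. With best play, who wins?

Amy wins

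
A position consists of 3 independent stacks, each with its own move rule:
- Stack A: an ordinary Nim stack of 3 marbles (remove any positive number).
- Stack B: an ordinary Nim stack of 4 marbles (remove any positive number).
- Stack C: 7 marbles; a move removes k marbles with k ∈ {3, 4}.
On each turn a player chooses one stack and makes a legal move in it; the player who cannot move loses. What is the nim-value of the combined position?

Stack A is a plain Nim stack of size 3, so its Grundy value is 3.
Stack B is a plain Nim stack of size 4, so its Grundy value is 4.
Build the Grundy sequence for stack C with g(k) = mex{g(k−s) : s ∈ {3, 4}, s ≤ k}:
k:     0  1  2  3  4  5  6  7
g(k):  0  0  0  1  1  1  2  0
So g(7) = 0.
By the Sprague-Grundy theorem, the Grundy value of a sum of independent games is the XOR of the component values.
Combined value = 3 XOR 4 XOR 0 = 7.

7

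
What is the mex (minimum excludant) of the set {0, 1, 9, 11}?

The values 0, 1 are all present; 2 is the first non-negative integer missing from the set.

2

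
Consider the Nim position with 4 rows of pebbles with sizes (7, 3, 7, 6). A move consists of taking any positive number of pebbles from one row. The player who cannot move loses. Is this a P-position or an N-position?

N-position

Compute the nim-sum pairwise:
7 ^ 3 = 4
4 ^ 7 = 3
3 ^ 6 = 5
The nim-sum is 5 ≠ 0, so this is an N-position: the player to move can win.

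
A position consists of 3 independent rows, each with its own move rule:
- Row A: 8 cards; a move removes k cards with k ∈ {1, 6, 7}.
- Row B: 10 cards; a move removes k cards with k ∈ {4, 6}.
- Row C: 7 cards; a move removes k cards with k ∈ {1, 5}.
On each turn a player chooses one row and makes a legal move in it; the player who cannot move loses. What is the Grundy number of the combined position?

For row A, compute g(0), g(1), … with moves {1, 6, 7}:
k:     0  1  2  3  4  5  6  7  8
g(k):  0  1  0  1  0  1  2  3  2
So g(8) = 2.
Grundy values for row B (subtraction set {4, 6}):
k:     0  1  2  3  4  5  6  7  8  9 10
g(k):  0  0  0  0  1  1  1  1  2  2  0
So g(10) = 0.
For row C, compute g(0), g(1), … with moves {1, 5}:
g(0) = mex{} = 0
g(1) = mex{0} = 1
g(2) = mex{1} = 0
g(3) = mex{0} = 1
g(4) = mex{1} = 0
g(5) = mex{0} = 1
g(6) = mex{1} = 0
g(7) = mex{0} = 1
So g(7) = 1.
By the Sprague-Grundy theorem, the Grundy value of a sum of independent games is the XOR of the component values.
Combined value = 2 XOR 0 XOR 1 = 3.

3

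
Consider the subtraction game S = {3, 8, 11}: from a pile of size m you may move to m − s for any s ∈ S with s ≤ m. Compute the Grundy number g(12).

2

Build the Grundy sequence with g(k) = mex{g(k−s) : s ∈ {3, 8, 11}, s ≤ k}:
g(0) = mex{} = 0
g(1) = mex{} = 0
g(2) = mex{} = 0
g(3) = mex{0} = 1
g(4) = mex{0} = 1
g(5) = mex{0} = 1
g(6) = mex{1} = 0
g(7) = mex{1} = 0
g(8) = mex{0,1} = 2
g(9) = mex{0} = 1
g(10) = mex{0} = 1
g(11) = mex{0,1,2} = 3
g(12) = mex{0,1} = 2
So g(12) = 2.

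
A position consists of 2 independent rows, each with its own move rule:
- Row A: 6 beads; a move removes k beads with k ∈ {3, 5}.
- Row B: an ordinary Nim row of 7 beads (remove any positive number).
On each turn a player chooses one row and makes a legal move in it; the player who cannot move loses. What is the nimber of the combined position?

For row A, compute g(0), g(1), … with moves {3, 5}:
k:     0  1  2  3  4  5  6
g(k):  0  0  0  1  1  1  2
So g(6) = 2.
Row B is a plain Nim row of size 7, so its Grundy value is 7.
The value of a disjunctive sum is the nim-sum of the parts.
Combined value = 2 XOR 7 = 5.

5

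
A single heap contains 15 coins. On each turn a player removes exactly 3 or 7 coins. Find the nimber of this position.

Build the Grundy sequence with g(k) = mex{g(k−s) : s ∈ {3, 7}, s ≤ k}:
k:     0  1  2  3  4  5  6  7  8  9 10 11 12 13 14 15
g(k):  0  0  0  1  1  1  0  2  2  1  0  0  0  1  1  1
So g(15) = 1.

1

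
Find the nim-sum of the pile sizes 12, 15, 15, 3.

Nim-sum: 12 ^ 15 ^ 15 ^ 3 = 15.

15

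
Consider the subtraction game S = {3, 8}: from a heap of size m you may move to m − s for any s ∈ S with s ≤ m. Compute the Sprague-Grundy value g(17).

0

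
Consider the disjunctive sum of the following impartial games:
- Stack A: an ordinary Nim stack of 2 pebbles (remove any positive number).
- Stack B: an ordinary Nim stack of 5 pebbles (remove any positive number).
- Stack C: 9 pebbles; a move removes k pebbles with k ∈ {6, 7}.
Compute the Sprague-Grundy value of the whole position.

6

Stack A is a plain Nim stack of size 2, so its Grundy value is 2.
Stack B is a plain Nim stack of size 5, so its Grundy value is 5.
Build the Grundy sequence for stack C with g(k) = mex{g(k−s) : s ∈ {6, 7}, s ≤ k}:
g(0) = mex{} = 0
g(1) = mex{} = 0
g(2) = mex{} = 0
g(3) = mex{} = 0
g(4) = mex{} = 0
g(5) = mex{} = 0
g(6) = mex{0} = 1
g(7) = mex{0} = 1
g(8) = mex{0} = 1
g(9) = mex{0} = 1
So g(9) = 1.
By the Sprague-Grundy theorem, the Grundy value of a sum of independent games is the XOR of the component values.
Combined value = 2 ⊕ 5 ⊕ 1 = 6.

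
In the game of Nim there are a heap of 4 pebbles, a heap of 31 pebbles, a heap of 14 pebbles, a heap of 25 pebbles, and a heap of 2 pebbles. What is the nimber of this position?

Write each in binary and XOR column by column:
  00100  (4)
  11111  (31)
  01110  (14)
  11001  (25)
  00010  (2)
  -----
  01110  (14)

14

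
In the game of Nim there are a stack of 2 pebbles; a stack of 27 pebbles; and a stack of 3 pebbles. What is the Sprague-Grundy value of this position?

26

Nim-sum: 2 XOR 27 XOR 3 = 26.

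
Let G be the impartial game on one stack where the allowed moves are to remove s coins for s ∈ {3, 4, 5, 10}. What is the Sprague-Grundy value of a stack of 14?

2

Grundy values for subtraction set {3, 4, 5, 10}:
g(0) = mex{} = 0
g(1) = mex{} = 0
g(2) = mex{} = 0
g(3) = mex{0} = 1
g(4) = mex{0} = 1
g(5) = mex{0} = 1
g(6) = mex{0,1} = 2
g(7) = mex{0,1} = 2
g(8) = mex{1} = 0
g(9) = mex{1,2} = 0
g(10) = mex{0,1,2} = 3
g(11) = mex{0,2} = 1
g(12) = mex{0,2} = 1
g(13) = mex{0,1,3} = 2
g(14) = mex{0,1,3} = 2
So g(14) = 2.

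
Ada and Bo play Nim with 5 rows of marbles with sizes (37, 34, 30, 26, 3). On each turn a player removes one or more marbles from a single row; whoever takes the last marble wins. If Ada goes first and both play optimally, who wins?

Bo wins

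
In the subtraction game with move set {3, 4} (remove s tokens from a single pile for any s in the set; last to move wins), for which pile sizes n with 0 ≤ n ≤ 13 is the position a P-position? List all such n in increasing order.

0, 1, 2, 7, 8, 9

Grundy values for subtraction set {3, 4}:
g(0) = mex{} = 0
g(1) = mex{} = 0
g(2) = mex{} = 0
g(3) = mex{0} = 1
g(4) = mex{0} = 1
g(5) = mex{0} = 1
g(6) = mex{0,1} = 2
g(7) = mex{1} = 0
g(8) = mex{1} = 0
g(9) = mex{1,2} = 0
g(10) = mex{0,2} = 1
g(11) = mex{0} = 1
g(12) = mex{0} = 1
g(13) = mex{0,1} = 2
The P-positions (g = 0) in 0..13 are 0, 1, 2, 7, 8, 9.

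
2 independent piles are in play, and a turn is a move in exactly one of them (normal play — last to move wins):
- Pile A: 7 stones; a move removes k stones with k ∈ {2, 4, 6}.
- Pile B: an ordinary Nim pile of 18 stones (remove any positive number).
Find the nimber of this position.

17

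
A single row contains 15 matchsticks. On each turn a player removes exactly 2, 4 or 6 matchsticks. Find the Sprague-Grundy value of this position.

Build the Grundy sequence with g(k) = mex{g(k−s) : s ∈ {2, 4, 6}, s ≤ k}:
k:     0  1  2  3  4  5  6  7  8  9 10 11 12 13 14 15
g(k):  0  0  1  1  2  2  3  3  0  0  1  1  2  2  3  3
So g(15) = 3.

3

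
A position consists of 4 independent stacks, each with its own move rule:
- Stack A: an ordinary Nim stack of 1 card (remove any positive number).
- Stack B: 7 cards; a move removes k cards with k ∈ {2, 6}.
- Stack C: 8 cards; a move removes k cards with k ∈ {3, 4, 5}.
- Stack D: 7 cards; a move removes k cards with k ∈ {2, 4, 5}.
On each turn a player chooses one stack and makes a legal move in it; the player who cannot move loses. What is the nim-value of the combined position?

0

Stack A is a plain Nim stack of size 1, so its Grundy value is 1.
Grundy values for stack B (subtraction set {2, 6}):
g(0) = mex{} = 0
g(1) = mex{} = 0
g(2) = mex{0} = 1
g(3) = mex{0} = 1
g(4) = mex{1} = 0
g(5) = mex{1} = 0
g(6) = mex{0} = 1
g(7) = mex{0} = 1
So g(7) = 1.
Build the Grundy sequence for stack C with g(k) = mex{g(k−s) : s ∈ {3, 4, 5}, s ≤ k}:
k:     0  1  2  3  4  5  6  7  8
g(k):  0  0  0  1  1  1  2  2  0
So g(8) = 0.
Grundy values for stack D (subtraction set {2, 4, 5}):
k:     0  1  2  3  4  5  6  7
g(k):  0  0  1  1  2  2  3  0
So g(7) = 0.
The value of a disjunctive sum is the nim-sum of the parts.
Combined value = 1 ⊕ 1 ⊕ 0 ⊕ 0 = 0.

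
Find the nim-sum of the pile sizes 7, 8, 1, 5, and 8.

Compute the nim-sum pairwise:
7 ^ 8 = 15
15 ^ 1 = 14
14 ^ 5 = 11
11 ^ 8 = 3

3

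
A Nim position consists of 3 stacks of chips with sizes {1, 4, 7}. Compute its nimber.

2

Bitwise XOR of the heap sizes:
  001  (1)
  100  (4)
  111  (7)
  ---
  010  (2)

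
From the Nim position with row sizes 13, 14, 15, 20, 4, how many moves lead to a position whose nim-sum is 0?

1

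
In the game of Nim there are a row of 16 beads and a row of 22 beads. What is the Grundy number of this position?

6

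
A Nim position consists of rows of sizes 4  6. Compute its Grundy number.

2

In binary:
  100  (4)
  110  (6)
  ---
  010  (2)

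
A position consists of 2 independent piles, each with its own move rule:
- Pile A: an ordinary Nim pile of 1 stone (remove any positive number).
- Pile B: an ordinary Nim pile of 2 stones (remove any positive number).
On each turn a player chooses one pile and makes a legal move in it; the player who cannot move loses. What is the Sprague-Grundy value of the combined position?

3

Pile A is a plain Nim pile of size 1, so its Grundy value is 1.
Pile B is a plain Nim pile of size 2, so its Grundy value is 2.
By the Sprague-Grundy theorem, the Grundy value of a sum of independent games is the XOR of the component values.
Combined value = 1 XOR 2 = 3.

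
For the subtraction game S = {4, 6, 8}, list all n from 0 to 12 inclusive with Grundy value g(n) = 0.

0, 1, 2, 3, 12

Grundy values for subtraction set {4, 6, 8}:
g(0) = mex{} = 0
g(1) = mex{} = 0
g(2) = mex{} = 0
g(3) = mex{} = 0
g(4) = mex{0} = 1
g(5) = mex{0} = 1
g(6) = mex{0} = 1
g(7) = mex{0} = 1
g(8) = mex{0,1} = 2
g(9) = mex{0,1} = 2
g(10) = mex{0,1} = 2
g(11) = mex{0,1} = 2
g(12) = mex{1,2} = 0
The P-positions (g = 0) in 0..12 are 0, 1, 2, 3, 12.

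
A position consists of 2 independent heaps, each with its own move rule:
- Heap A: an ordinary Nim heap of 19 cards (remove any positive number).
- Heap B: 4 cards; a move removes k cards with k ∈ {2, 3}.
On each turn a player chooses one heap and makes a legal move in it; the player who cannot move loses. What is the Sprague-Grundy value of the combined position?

17

Heap A is a plain Nim heap of size 19, so its Grundy value is 19.
For heap B, compute g(0), g(1), … with moves {2, 3}:
g(0) = mex{} = 0
g(1) = mex{} = 0
g(2) = mex{0} = 1
g(3) = mex{0} = 1
g(4) = mex{0,1} = 2
So g(4) = 2.
The value of a disjunctive sum is the nim-sum of the parts.
Combined value = 19 XOR 2 = 17.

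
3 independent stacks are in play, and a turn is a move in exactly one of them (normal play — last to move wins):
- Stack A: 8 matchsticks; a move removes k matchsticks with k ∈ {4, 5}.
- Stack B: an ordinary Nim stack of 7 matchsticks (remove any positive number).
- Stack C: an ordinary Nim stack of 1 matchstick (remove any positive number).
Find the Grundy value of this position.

Grundy values for stack A (subtraction set {4, 5}):
g(0) = mex{} = 0
g(1) = mex{} = 0
g(2) = mex{} = 0
g(3) = mex{} = 0
g(4) = mex{0} = 1
g(5) = mex{0} = 1
g(6) = mex{0} = 1
g(7) = mex{0} = 1
g(8) = mex{0,1} = 2
So g(8) = 2.
Stack B is a plain Nim stack of size 7, so its Grundy value is 7.
Stack C is a plain Nim stack of size 1, so its Grundy value is 1.
By the Sprague-Grundy theorem, the Grundy value of a sum of independent games is the XOR of the component values.
Combined value = 2 XOR 7 XOR 1 = 4.

4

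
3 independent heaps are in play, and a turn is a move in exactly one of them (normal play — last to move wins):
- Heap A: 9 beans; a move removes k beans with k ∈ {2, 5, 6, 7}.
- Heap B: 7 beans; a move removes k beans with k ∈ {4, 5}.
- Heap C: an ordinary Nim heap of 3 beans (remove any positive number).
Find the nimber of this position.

Build the Grundy sequence for heap A with g(k) = mex{g(k−s) : s ∈ {2, 5, 6, 7}, s ≤ k}:
g(0) = mex{} = 0
g(1) = mex{} = 0
g(2) = mex{0} = 1
g(3) = mex{0} = 1
g(4) = mex{1} = 0
g(5) = mex{0,1} = 2
g(6) = mex{0} = 1
g(7) = mex{0,1,2} = 3
g(8) = mex{0,1} = 2
g(9) = mex{0,1,3} = 2
So g(9) = 2.
For heap B, compute g(0), g(1), … with moves {4, 5}:
k:     0  1  2  3  4  5  6  7
g(k):  0  0  0  0  1  1  1  1
So g(7) = 1.
Heap C is a plain Nim heap of size 3, so its Grundy value is 3.
By the Sprague-Grundy theorem, the Grundy value of a sum of independent games is the XOR of the component values.
Combined value = 2 ⊕ 1 ⊕ 3 = 0.

0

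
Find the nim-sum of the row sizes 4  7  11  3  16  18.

Write each in binary and XOR column by column:
  00100  (4)
  00111  (7)
  01011  (11)
  00011  (3)
  10000  (16)
  10010  (18)
  -----
  01001  (9)

9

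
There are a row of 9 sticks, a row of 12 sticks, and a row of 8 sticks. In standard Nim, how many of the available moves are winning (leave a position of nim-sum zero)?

3

Compute the nim-sum pairwise:
9 ⊕ 12 = 5
5 ⊕ 8 = 13
The overall nim-sum is X = 13. A row of size p has a winning move iff p XOR X < p (reduce it to p XOR X).
  9: 9 XOR 13 = 4 < 9 — winning move (to 4).
  12: 12 XOR 13 = 1 < 12 — winning move (to 1).
  8: 8 XOR 13 = 5 < 8 — winning move (to 5).
That gives 3 winning moves.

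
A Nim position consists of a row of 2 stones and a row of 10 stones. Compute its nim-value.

Compute the nim-sum pairwise:
2 XOR 10 = 8

8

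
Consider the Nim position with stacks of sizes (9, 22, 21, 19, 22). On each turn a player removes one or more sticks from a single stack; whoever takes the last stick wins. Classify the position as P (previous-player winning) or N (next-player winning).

Bitwise XOR of the heap sizes:
  01001  (9)
  10110  (22)
  10101  (21)
  10011  (19)
  10110  (22)
  -----
  01111  (15)
The nim-sum is 15 ≠ 0, so this is an N-position: the player to move can win.

N-position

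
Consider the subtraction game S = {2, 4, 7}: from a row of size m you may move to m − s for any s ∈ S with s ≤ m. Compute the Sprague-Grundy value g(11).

1

Build the Grundy sequence with g(k) = mex{g(k−s) : s ∈ {2, 4, 7}, s ≤ k}:
g(0) = mex{} = 0
g(1) = mex{} = 0
g(2) = mex{0} = 1
g(3) = mex{0} = 1
g(4) = mex{0,1} = 2
g(5) = mex{0,1} = 2
g(6) = mex{1,2} = 0
g(7) = mex{0,1,2} = 3
g(8) = mex{0,2} = 1
g(9) = mex{1,2,3} = 0
g(10) = mex{0,1} = 2
g(11) = mex{0,2,3} = 1
So g(11) = 1.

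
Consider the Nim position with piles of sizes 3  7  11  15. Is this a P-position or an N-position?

Compute the nim-sum pairwise:
3 ^ 7 = 4
4 ^ 11 = 15
15 ^ 15 = 0
The nim-sum is 0, so this is a P-position: the player to move is in a losing position under optimal play.

P-position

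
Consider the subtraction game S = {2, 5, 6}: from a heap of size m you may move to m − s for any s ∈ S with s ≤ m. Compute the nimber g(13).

Grundy values for subtraction set {2, 5, 6}:
g(0) = mex{} = 0
g(1) = mex{} = 0
g(2) = mex{0} = 1
g(3) = mex{0} = 1
g(4) = mex{1} = 0
g(5) = mex{0,1} = 2
g(6) = mex{0} = 1
g(7) = mex{0,1,2} = 3
g(8) = mex{1} = 0
g(9) = mex{0,1,3} = 2
g(10) = mex{0,2} = 1
g(11) = mex{1,2} = 0
g(12) = mex{1,3} = 0
g(13) = mex{0,3} = 1
So g(13) = 1.

1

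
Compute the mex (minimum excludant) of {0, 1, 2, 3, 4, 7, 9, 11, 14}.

The values 0, 1, 2, 3, 4 are all present; 5 is the first non-negative integer missing from the set.

5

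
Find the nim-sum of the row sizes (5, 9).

Compute the nim-sum pairwise:
5 ⊕ 9 = 12

12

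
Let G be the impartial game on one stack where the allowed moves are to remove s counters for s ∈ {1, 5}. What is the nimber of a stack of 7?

1

Compute g(0), g(1), … for moves {1, 5}:
g(0) = mex{} = 0
g(1) = mex{0} = 1
g(2) = mex{1} = 0
g(3) = mex{0} = 1
g(4) = mex{1} = 0
g(5) = mex{0} = 1
g(6) = mex{1} = 0
g(7) = mex{0} = 1
So g(7) = 1.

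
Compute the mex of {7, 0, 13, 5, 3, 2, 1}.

4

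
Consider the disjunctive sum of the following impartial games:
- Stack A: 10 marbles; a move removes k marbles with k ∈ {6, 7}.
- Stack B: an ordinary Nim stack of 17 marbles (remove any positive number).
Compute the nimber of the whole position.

16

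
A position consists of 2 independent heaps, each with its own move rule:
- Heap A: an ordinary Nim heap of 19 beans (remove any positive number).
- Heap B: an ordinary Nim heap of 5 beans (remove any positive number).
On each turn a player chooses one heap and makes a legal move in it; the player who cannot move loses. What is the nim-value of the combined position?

22

Heap A is a plain Nim heap of size 19, so its Grundy value is 19.
Heap B is a plain Nim heap of size 5, so its Grundy value is 5.
The value of a disjunctive sum is the nim-sum of the parts.
Combined value = 19 ⊕ 5 = 22.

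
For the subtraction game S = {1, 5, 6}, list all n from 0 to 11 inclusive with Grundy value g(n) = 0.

Build the Grundy sequence with g(k) = mex{g(k−s) : s ∈ {1, 5, 6}, s ≤ k}:
g(0) = mex{} = 0
g(1) = mex{0} = 1
g(2) = mex{1} = 0
g(3) = mex{0} = 1
g(4) = mex{1} = 0
g(5) = mex{0} = 1
g(6) = mex{0,1} = 2
g(7) = mex{0,1,2} = 3
g(8) = mex{0,1,3} = 2
g(9) = mex{0,1,2} = 3
g(10) = mex{0,1,3} = 2
g(11) = mex{1,2} = 0
The P-positions (g = 0) in 0..11 are 0, 2, 4, 11.

0, 2, 4, 11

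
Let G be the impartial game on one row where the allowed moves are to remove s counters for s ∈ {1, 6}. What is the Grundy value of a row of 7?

Compute g(0), g(1), … for moves {1, 6}:
k:     0  1  2  3  4  5  6  7
g(k):  0  1  0  1  0  1  2  0
So g(7) = 0.

0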